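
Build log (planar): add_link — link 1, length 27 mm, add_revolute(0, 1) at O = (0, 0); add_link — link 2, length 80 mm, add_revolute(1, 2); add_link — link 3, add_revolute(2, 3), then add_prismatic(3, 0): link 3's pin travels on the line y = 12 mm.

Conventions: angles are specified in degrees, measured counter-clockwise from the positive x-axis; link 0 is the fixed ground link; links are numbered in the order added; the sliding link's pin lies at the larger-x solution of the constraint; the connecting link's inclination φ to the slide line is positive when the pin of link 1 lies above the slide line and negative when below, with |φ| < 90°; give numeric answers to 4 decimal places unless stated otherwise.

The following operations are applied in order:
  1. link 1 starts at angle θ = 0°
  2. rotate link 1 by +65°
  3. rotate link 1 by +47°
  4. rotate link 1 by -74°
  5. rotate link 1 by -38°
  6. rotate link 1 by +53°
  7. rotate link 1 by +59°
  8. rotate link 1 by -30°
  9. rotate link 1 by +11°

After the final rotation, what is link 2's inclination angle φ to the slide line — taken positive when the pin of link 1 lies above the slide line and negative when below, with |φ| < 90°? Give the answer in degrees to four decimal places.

geometry: r = 27 mm, L = 80 mm, e = 12 mm; θ starts at 0°
rotate link 1 by +65°: θ ← 0° +65° = 65°
rotate link 1 by +47°: θ ← 65° +47° = 112°
rotate link 1 by -74°: θ ← 112° -74° = 38°
rotate link 1 by -38°: θ ← 38° -38° = 0°
rotate link 1 by +53°: θ ← 0° +53° = 53°
rotate link 1 by +59°: θ ← 53° +59° = 112°
rotate link 1 by -30°: θ ← 112° -30° = 82°
rotate link 1 by +11°: θ ← 82° +11° = 93°
h = r sin θ − e = 26.962997 − 12 = 14.962997
sin φ = h / L = 14.962997 / 80 = 0.18703747
φ = arcsin(0.18703747) = 10.779944°

10.7799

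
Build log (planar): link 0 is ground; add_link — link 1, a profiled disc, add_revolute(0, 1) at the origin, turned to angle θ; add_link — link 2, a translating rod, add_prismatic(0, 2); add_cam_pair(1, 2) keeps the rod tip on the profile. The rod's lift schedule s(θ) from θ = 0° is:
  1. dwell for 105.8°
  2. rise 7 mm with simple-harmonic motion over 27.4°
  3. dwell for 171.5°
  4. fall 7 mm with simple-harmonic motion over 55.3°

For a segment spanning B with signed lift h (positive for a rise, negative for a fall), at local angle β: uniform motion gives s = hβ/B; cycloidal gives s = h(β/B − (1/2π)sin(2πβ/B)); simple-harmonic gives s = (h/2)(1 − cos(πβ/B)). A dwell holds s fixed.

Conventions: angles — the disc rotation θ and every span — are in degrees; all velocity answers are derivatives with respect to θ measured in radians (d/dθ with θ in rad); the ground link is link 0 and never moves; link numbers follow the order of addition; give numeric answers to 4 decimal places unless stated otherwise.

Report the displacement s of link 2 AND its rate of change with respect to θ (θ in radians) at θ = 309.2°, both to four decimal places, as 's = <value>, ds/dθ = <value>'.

seg 1 [0°–105.8°] dwell: s stays 0.0000
seg 2 [105.8°–133.2°] simple-harmonic, h=7: full span → s += 7 → s = 7.0000
seg 3 [133.2°–304.7°] dwell: s stays 7.0000
seg 4 [304.7°–360°] simple-harmonic, h=-7: θ=309.2° here. β=4.5, B=55.3. -7/2·(1 − cos(π·0.0814)) = -0.1137 → s = 6.8863
velocity in seg [304.7°–360°] (simple-harmonic), θ in radians: β = 4.5° = 0.0785 rad, B = 55.3° = 0.9652 rad; ds/dθ = (πh/(2B)) sin(πβ/B) = (π·(-7)/(2·0.9652)) sin(π·0.0814) = -2.880791 mm/rad

s = 6.8863, ds/dθ = -2.8808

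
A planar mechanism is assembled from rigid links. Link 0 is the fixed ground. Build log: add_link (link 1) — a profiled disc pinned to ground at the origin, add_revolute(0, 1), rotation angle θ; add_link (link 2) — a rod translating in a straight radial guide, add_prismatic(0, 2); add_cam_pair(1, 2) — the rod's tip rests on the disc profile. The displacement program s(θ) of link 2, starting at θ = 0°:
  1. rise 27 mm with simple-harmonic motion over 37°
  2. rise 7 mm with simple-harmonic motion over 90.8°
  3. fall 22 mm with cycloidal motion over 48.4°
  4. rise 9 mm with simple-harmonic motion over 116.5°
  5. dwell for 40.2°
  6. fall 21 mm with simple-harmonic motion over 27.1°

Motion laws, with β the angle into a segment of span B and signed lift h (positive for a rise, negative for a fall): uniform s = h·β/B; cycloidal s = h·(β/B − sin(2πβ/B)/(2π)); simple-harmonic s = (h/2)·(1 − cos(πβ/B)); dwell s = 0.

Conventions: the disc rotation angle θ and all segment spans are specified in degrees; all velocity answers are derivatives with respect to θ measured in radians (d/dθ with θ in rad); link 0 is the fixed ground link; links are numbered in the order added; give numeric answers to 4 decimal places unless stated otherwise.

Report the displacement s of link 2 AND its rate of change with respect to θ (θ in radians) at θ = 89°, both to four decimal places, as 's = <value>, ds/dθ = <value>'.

seg 1 [0°–37°] simple-harmonic, h=27: full span → s += 27 → s = 27.0000
seg 2 [37°–127.8°] simple-harmonic, h=7: θ=89° here. β=52, B=90.8. 7/2·(1 − cos(π·0.5727)) = 4.2923 → s = 31.2923
velocity in seg [37°–127.8°] (simple-harmonic), θ in radians: β = 52° = 0.9076 rad, B = 90.8° = 1.5848 rad; ds/dθ = (πh/(2B)) sin(πβ/B) = (π·7/(2·1.5848)) sin(π·0.5727) = 6.758210 mm/rad

s = 31.2923, ds/dθ = 6.7582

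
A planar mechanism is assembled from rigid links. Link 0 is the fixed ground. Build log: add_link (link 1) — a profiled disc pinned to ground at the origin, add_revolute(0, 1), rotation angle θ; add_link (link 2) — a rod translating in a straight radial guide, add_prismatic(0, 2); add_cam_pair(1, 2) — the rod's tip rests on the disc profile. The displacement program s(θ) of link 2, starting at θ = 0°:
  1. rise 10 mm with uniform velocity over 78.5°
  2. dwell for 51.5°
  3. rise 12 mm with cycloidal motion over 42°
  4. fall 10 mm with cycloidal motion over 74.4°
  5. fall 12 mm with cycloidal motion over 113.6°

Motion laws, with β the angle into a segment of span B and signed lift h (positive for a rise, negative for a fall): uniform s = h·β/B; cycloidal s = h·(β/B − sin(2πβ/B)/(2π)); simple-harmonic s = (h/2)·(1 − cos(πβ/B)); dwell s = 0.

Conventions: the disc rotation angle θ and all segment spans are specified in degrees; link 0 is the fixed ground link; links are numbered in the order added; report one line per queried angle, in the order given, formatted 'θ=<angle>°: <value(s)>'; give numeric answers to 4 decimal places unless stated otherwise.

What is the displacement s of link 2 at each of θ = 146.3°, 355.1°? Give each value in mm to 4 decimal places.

seg 1 [0°–78.5°] uniform, h=10: full span → s += 10 → s = 10.0000
seg 2 [78.5°–130°] dwell: s stays 10.0000
seg 3 [130°–172°] cycloidal, h=12: θ=146.3° here. β=16.3, B=42. 12·(0.3881 − sin(2π·0.3881)/(2π)) = 3.4222 → s = 13.4222
seg 3 [130°–172°] cycloidal, h=12: full span → s += 12 → s = 22.0000
seg 4 [172°–246.4°] cycloidal, h=-10: full span → s += -10 → s = 12.0000
seg 5 [246.4°–360°] cycloidal, h=-12: θ=355.1° here. β=108.7, B=113.6. -12·(0.9569 − sin(2π·0.9569)/(2π)) = -11.9937 → s = 0.0063

θ=146.3°: 13.4222
θ=355.1°: 0.0063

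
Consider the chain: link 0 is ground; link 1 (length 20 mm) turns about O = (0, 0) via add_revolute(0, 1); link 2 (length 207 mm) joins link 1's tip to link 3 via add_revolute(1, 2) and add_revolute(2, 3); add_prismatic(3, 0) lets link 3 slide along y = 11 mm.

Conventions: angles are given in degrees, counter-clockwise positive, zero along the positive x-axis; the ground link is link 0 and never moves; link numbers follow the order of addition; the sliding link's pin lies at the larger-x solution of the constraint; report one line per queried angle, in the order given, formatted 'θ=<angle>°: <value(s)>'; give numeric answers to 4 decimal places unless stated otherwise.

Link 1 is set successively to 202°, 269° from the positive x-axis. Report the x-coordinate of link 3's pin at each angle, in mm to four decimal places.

geometry: r = 20 mm, L = 207 mm, e = 11 mm
θ=202°: crank pin P = (r cos θ, r sin θ) = (-18.543677, -7.492132)
θ=202°: h = r sin θ − e = -7.492132 − 11 = -18.492132
θ=202°: x = r cos θ + √(L² − h²) = -18.543677 + 206.172358 = 187.628681
θ=269°: crank pin P = (r cos θ, r sin θ) = (-0.349048, -19.996954)
θ=269°: h = r sin θ − e = -19.996954 − 11 = -30.996954
θ=269°: x = r cos θ + √(L² − h²) = -0.349048 + 204.666042 = 204.316994

θ=202°: 187.6287
θ=269°: 204.3170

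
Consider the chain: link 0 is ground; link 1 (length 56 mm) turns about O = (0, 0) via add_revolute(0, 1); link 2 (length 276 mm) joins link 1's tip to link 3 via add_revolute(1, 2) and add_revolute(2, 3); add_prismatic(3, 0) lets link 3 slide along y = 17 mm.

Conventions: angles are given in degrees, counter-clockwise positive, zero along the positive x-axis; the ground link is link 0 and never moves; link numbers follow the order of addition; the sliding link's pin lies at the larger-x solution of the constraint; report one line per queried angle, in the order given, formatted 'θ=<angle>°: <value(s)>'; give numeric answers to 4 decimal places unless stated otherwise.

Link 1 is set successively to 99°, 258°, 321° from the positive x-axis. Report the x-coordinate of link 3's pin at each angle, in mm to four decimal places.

geometry: r = 56 mm, L = 276 mm, e = 17 mm
θ=99°: crank pin P = (r cos θ, r sin θ) = (-8.760330, 55.310547)
θ=99°: h = r sin θ − e = 55.310547 − 17 = 38.310547
θ=99°: x = r cos θ + √(L² − h²) = -8.760330 + 273.328195 = 264.567865
θ=258°: crank pin P = (r cos θ, r sin θ) = (-11.643055, -54.776266)
θ=258°: h = r sin θ − e = -54.776266 − 17 = -71.776266
θ=258°: x = r cos θ + √(L² − h²) = -11.643055 + 266.503598 = 254.860543
θ=321°: crank pin P = (r cos θ, r sin θ) = (43.520174, -35.241942)
θ=321°: h = r sin θ − e = -35.241942 − 17 = -52.241942
θ=321°: x = r cos θ + √(L² − h²) = 43.520174 + 271.010663 = 314.530837

θ=99°: 264.5679
θ=258°: 254.8605
θ=321°: 314.5308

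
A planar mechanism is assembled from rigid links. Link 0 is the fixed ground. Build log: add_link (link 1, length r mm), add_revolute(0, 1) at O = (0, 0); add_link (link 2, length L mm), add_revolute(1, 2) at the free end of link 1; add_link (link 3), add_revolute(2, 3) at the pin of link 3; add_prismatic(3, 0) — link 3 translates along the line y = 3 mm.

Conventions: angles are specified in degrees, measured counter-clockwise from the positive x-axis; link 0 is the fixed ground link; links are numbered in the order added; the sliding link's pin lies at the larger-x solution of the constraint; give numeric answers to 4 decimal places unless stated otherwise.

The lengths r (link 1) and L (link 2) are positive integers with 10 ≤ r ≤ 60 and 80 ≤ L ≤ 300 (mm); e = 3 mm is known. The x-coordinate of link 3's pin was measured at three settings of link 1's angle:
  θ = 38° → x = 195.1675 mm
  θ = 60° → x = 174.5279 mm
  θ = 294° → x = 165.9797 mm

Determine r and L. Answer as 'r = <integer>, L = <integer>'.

constraint per measurement: (x − r cos θ)² + (r sin θ − e)² = L²
subtracting the θ₁ and θ₂ equations cancels the r² and L² terms:
r = (x₁² − x₂²) / (2[(x₁cos θ₁ + e sin θ₁) − (x₂cos θ₂ + e sin θ₂)]) = 58.0000 → r = 58
L² = (x₁ − r cos θ₁)² + (r sin θ₁ − e)² = 23408.9886 → L = 153.0000 → L = 153
check at θ₃=294°: x = 165.9797 (printed 165.9797) ✓

r = 58, L = 153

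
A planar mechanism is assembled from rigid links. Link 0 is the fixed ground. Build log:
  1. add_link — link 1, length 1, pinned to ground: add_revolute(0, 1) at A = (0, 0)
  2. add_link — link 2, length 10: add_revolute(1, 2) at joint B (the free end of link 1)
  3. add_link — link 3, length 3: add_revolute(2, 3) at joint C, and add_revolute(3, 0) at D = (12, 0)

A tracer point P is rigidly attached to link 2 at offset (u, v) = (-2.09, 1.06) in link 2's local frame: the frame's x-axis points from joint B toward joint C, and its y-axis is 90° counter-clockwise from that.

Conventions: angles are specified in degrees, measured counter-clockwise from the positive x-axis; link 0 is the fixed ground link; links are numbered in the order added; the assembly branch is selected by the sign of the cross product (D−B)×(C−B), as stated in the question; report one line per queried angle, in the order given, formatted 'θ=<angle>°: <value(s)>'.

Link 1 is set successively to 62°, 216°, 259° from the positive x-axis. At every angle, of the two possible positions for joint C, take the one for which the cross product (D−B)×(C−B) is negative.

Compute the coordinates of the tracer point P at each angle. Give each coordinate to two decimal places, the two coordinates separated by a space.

A=(0,0), D=(12.00,0)
θ=62°: B = A + 1.00·(cos62°, sin62°) = (0.4695, 0.8829)
θ=62°: |BD| = 11.5643
θ=62°: circle(B,10.00) ∩ circle(D,3.00): a=9.7167, h=2.3635
θ=62°:   candidates: C₊=(10.3382,2.4977) cross=27.333; C₋=(9.9773,-2.2156) cross=-27.333
θ=62°:   branch - wants cross < 0 → take C=(9.9773,-2.2156) (cross=-27.333)
θ=62°: ex = (C−B)/|BC| = (0.9508,-0.3099); ey = (0.3099,0.9508)
θ=62°: P = B + -2.09·ex + 1.06·ey = (-1.1892,2.5384)
θ=216°: B = A + 1.00·(cos216°, sin216°) = (-0.8090, -0.5878)
θ=216°: |BD| = 12.8225
θ=216°: circle(B,10.00) ∩ circle(D,3.00): a=9.9597, h=0.8969
θ=216°:   candidates: C₊=(9.0991,0.7647) cross=11.500; C₋=(9.1813,-1.0272) cross=-11.500
θ=216°:   branch - wants cross < 0 → take C=(9.1813,-1.0272) (cross=-11.500)
θ=216°: ex = (C−B)/|BC| = (0.9990,-0.0439); ey = (0.0439,0.9990)
θ=216°: P = B + -2.09·ex + 1.06·ey = (-2.8504,0.5630)
θ=259°: B = A + 1.00·(cos259°, sin259°) = (-0.1908, -0.9816)
θ=259°: |BD| = 12.2303
θ=259°: circle(B,10.00) ∩ circle(D,3.00): a=9.8354, h=1.8068
θ=259°:   candidates: C₊=(9.4679,1.6088) cross=22.098; C₋=(9.7579,-1.9932) cross=-22.098
θ=259°:   branch - wants cross < 0 → take C=(9.7579,-1.9932) (cross=-22.098)
θ=259°: ex = (C−B)/|BC| = (0.9949,-0.1012); ey = (0.1012,0.9949)
θ=259°: P = B + -2.09·ex + 1.06·ey = (-2.1629,0.2844)

θ=62°: -1.19 2.54
θ=216°: -2.85 0.56
θ=259°: -2.16 0.28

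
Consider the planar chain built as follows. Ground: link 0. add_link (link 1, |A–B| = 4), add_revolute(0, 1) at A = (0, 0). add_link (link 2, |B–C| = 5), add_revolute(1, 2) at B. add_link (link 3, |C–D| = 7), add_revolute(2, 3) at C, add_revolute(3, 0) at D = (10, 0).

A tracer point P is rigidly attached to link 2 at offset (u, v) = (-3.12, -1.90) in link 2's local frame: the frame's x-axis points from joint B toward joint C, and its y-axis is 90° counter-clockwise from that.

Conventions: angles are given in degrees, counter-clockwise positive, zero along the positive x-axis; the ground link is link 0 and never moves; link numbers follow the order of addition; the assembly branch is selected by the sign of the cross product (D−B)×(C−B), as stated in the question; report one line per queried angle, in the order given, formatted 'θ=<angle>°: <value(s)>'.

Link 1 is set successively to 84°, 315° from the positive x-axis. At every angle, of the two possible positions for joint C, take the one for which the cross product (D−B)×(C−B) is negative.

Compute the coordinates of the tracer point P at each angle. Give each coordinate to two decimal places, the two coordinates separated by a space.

A=(0,0), D=(10.00,0)
θ=84°: B = A + 4.00·(cos84°, sin84°) = (0.4181, 3.9781)
θ=84°: |BD| = 10.3749
θ=84°: circle(B,5.00) ∩ circle(D,7.00): a=4.0308, h=2.9585
θ=84°:   candidates: C₊=(5.2752,5.1649) cross=30.694; C₋=(3.0064,-0.2998) cross=-30.694
θ=84°:   branch - wants cross < 0 → take C=(3.0064,-0.2998) (cross=-30.694)
θ=84°: ex = (C−B)/|BC| = (0.5177,-0.8556); ey = (0.8556,0.5177)
θ=84°: P = B + -3.12·ex + -1.90·ey = (-2.8226,5.6640)
θ=315°: B = A + 4.00·(cos315°, sin315°) = (2.8284, -2.8284)
θ=315°: |BD| = 7.7092
θ=315°: circle(B,5.00) ∩ circle(D,7.00): a=2.2980, h=4.4406
θ=315°:   candidates: C₊=(3.3370,2.1456) cross=34.234; C₋=(6.5954,-6.1163) cross=-34.234
θ=315°:   branch - wants cross < 0 → take C=(6.5954,-6.1163) (cross=-34.234)
θ=315°: ex = (C−B)/|BC| = (0.7534,-0.6576); ey = (0.6576,0.7534)
θ=315°: P = B + -3.12·ex + -1.90·ey = (-0.7715,-2.2083)

θ=84°: -2.82 5.66
θ=315°: -0.77 -2.21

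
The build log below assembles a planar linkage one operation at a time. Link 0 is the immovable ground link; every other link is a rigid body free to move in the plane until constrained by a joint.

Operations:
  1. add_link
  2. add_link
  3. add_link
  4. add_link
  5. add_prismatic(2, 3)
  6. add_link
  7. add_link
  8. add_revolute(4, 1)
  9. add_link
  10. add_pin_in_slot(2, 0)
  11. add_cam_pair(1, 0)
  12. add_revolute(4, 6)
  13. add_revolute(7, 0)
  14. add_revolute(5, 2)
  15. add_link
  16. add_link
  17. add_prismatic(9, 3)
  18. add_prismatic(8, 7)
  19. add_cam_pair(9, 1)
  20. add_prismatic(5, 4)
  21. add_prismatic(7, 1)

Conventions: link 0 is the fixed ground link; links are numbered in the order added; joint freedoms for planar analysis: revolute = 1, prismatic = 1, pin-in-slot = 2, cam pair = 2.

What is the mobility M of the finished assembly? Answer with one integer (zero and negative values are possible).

(L,J1,J2)=(1,0,0); link0 fixed
link1: (2,0,0)
link2: (3,0,0)
link3: (4,0,0)
link4: (5,0,0)
P 2-3 [J1]: (5,1,0)
link5: (6,1,0)
link6: (7,1,0)
R 4-1 [J1]: (7,2,0)
link7: (8,2,0)
PS 2-0 [J2]: (8,2,1)
C 1-0 [J2]: (8,2,2)
R 4-6 [J1]: (8,3,2)
R 7-0 [J1]: (8,4,2)
R 5-2 [J1]: (8,5,2)
link8: (9,5,2)
link9: (10,5,2)
P 9-3 [J1]: (10,6,2)
P 8-7 [J1]: (10,7,2)
C 9-1 [J2]: (10,7,3)
P 5-4 [J1]: (10,8,3)
P 7-1 [J1]: (10,9,3)
Grübler: 3·9 − 2·9 − 3 = 6

M = 6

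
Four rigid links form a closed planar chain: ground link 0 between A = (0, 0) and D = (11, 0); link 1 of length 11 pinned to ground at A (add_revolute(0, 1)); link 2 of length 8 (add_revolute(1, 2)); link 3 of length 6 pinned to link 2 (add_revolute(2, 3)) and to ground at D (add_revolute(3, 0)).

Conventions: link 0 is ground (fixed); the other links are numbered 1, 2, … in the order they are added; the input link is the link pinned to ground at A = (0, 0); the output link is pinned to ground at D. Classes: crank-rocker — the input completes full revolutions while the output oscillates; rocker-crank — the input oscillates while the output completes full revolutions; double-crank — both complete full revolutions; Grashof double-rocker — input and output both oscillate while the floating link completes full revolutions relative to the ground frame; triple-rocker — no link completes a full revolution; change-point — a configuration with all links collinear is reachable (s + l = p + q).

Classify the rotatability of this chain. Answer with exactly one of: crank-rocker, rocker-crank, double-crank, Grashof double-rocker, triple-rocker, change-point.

lengths: ground=11, input=11, coupler=8, output=6
sorted: s=6 (shortest), l=11 (longest), p+q=19
s + l = 17 vs p + q = 19
s + l < p + q (Grashof) with shortest = output link → rocker-crank

rocker-crank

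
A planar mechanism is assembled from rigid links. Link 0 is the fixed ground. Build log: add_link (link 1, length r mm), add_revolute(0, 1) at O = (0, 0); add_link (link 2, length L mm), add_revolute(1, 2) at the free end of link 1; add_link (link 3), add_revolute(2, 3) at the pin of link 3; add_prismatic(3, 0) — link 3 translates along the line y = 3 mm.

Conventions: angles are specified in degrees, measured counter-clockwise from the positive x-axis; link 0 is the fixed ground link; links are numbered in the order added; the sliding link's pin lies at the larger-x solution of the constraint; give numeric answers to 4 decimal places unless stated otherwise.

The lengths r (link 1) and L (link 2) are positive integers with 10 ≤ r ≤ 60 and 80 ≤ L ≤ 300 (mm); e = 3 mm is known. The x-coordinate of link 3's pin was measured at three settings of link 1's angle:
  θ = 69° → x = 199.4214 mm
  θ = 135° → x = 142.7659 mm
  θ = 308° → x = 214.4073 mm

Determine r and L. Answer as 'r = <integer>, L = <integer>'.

constraint per measurement: (x − r cos θ)² + (r sin θ − e)² = L²
subtracting the θ₁ and θ₂ equations cancels the r² and L² terms:
r = (x₁² − x₂²) / (2[(x₁cos θ₁ + e sin θ₁) − (x₂cos θ₂ + e sin θ₂)]) = 56.0000 → r = 56
L² = (x₁ − r cos θ₁)² + (r sin θ₁ − e)² = 34595.9931 → L = 186.0000 → L = 186
check at θ₃=308°: x = 214.4073 (printed 214.4073) ✓

r = 56, L = 186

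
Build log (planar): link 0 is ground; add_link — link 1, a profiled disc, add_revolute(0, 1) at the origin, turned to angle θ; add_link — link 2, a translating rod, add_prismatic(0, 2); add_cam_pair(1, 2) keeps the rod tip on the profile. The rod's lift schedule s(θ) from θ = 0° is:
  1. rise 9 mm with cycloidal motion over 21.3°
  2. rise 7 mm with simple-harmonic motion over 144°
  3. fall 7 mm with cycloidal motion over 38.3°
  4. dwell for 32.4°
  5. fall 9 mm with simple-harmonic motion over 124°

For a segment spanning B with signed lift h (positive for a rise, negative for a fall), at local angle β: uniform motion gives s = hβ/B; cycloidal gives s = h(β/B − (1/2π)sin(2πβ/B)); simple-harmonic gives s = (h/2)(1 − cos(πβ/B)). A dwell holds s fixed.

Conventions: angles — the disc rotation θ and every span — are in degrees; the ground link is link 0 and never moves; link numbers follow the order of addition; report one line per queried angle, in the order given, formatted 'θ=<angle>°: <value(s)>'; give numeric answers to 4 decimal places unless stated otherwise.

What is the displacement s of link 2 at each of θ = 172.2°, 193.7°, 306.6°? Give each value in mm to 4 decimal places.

seg 1 [0°–21.3°] cycloidal, h=9: full span → s += 9 → s = 9.0000
seg 2 [21.3°–165.3°] simple-harmonic, h=7: full span → s += 7 → s = 16.0000
seg 3 [165.3°–203.6°] cycloidal, h=-7: θ=172.2° here. β=6.9, B=38.3. -7·(0.1802 − sin(2π·0.1802)/(2π)) = -0.2526 → s = 15.7474
seg 3 [165.3°–203.6°] cycloidal, h=-7: θ=193.7° here. β=28.4, B=38.3. -7·(0.7415 − sin(2π·0.7415)/(2π)) = -6.3031 → s = 9.6969
seg 3 [165.3°–203.6°] cycloidal, h=-7: full span → s += -7 → s = 9.0000
seg 4 [203.6°–236°] dwell: s stays 9.0000
seg 5 [236°–360°] simple-harmonic, h=-9: θ=306.6° here. β=70.6, B=124. -9/2·(1 − cos(π·0.5694)) = -5.4727 → s = 3.5273

θ=172.2°: 15.7474
θ=193.7°: 9.6969
θ=306.6°: 3.5273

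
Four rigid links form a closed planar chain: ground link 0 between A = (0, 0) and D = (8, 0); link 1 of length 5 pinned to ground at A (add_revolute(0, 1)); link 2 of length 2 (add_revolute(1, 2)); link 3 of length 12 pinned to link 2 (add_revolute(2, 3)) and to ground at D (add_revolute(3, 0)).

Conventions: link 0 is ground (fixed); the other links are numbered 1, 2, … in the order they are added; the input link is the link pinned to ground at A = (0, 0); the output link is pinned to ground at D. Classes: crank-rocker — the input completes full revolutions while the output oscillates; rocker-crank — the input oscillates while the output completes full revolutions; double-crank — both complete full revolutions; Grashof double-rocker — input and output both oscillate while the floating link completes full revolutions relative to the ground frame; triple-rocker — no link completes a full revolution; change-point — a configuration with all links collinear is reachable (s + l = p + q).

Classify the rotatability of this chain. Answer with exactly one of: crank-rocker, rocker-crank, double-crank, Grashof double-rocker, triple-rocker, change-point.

lengths: ground=8, input=5, coupler=2, output=12
sorted: s=2 (shortest), l=12 (longest), p+q=13
s + l = 14 vs p + q = 13
s + l > p + q → non-Grashof → no link fully rotates → triple-rocker

triple-rocker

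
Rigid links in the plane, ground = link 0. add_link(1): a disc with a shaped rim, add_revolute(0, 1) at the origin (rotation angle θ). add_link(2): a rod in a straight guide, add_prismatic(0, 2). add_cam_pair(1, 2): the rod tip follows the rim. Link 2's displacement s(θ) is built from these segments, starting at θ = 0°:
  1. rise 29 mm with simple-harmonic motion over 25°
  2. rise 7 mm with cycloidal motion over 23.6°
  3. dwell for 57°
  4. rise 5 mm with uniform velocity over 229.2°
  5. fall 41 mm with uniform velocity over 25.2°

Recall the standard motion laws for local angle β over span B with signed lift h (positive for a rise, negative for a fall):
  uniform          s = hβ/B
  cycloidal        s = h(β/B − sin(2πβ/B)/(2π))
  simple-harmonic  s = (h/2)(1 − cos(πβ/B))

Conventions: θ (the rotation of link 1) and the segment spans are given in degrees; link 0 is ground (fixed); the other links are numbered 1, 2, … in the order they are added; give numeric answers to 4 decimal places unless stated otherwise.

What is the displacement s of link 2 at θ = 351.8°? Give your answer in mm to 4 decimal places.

segment 1 (0° to 25°, simple-harmonic, h = 29) is passed completely: s = 0.0000 + (29) = 29.0000
segment 2 (25° to 48.6°, cycloidal, h = 7) is passed completely: s = 29.0000 + (7) = 36.0000
segment 3 (48.6° to 105.6°, dwell): s unchanged at 36.0000
segment 4 (105.6° to 334.8°, uniform, h = 5) is passed completely: s = 36.0000 + (5) = 41.0000
θ = 351.8° falls in segment 5 (334.8° to 360°, uniform, h = -41): β = 351.8 − 334.8 = 17°, B = 25.2°; Δs = -41·17/25.2 = -27.6587; s = 41.0000 − 27.6587 = 13.3413

13.3413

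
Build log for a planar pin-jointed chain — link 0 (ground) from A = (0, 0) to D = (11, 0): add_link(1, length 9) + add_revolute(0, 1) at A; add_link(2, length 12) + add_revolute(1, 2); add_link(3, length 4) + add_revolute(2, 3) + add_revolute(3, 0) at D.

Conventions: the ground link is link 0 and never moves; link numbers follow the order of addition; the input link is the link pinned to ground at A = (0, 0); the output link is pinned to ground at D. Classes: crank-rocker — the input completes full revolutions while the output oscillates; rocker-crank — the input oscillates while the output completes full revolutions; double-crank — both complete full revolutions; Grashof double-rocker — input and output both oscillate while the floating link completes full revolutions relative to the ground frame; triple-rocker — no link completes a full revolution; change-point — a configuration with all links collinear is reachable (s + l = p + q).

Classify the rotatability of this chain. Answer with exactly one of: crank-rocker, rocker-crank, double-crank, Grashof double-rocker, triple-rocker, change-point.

lengths: ground=11, input=9, coupler=12, output=4
sorted: s=4 (shortest), l=12 (longest), p+q=20
s + l = 16 vs p + q = 20
s + l < p + q (Grashof) with shortest = output link → rocker-crank

rocker-crank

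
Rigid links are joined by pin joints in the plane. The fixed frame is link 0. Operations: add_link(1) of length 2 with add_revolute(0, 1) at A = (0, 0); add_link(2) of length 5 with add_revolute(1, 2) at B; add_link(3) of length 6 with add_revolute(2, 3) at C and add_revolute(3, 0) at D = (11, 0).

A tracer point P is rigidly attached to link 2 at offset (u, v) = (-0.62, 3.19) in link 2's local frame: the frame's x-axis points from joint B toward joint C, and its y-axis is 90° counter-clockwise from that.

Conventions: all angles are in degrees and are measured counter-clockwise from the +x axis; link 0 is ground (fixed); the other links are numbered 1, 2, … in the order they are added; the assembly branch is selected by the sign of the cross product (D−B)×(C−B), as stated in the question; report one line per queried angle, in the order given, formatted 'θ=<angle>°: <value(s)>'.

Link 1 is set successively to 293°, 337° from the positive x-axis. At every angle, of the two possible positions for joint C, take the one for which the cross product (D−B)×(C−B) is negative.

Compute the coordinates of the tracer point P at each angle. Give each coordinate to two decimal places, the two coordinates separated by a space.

A=(0,0), D=(11.00,0)
θ=293°: B = A + 2.00·(cos293°, sin293°) = (0.7815, -1.8410)
θ=293°: |BD| = 10.3831
θ=293°: circle(B,5.00) ∩ circle(D,6.00): a=4.6618, h=1.8076
θ=293°:   candidates: C₊=(5.0489,0.7645) cross=18.769; C₋=(5.6899,-2.7934) cross=-18.769
θ=293°:   branch - wants cross < 0 → take C=(5.6899,-2.7934) (cross=-18.769)
θ=293°: ex = (C−B)/|BC| = (0.9817,-0.1905); ey = (0.1905,0.9817)
θ=293°: P = B + -0.62·ex + 3.19·ey = (0.7804,1.4087)
θ=337°: B = A + 2.00·(cos337°, sin337°) = (1.8410, -0.7815)
θ=337°: |BD| = 9.1923
θ=337°: circle(B,5.00) ∩ circle(D,6.00): a=3.9978, h=3.0029
θ=337°:   candidates: C₊=(5.5691,2.5505) cross=27.604; C₋=(6.0796,-3.4337) cross=-27.604
θ=337°:   branch - wants cross < 0 → take C=(6.0796,-3.4337) (cross=-27.604)
θ=337°: ex = (C−B)/|BC| = (0.8477,-0.5304); ey = (0.5304,0.8477)
θ=337°: P = B + -0.62·ex + 3.19·ey = (3.0075,2.2516)

θ=293°: 0.78 1.41
θ=337°: 3.01 2.25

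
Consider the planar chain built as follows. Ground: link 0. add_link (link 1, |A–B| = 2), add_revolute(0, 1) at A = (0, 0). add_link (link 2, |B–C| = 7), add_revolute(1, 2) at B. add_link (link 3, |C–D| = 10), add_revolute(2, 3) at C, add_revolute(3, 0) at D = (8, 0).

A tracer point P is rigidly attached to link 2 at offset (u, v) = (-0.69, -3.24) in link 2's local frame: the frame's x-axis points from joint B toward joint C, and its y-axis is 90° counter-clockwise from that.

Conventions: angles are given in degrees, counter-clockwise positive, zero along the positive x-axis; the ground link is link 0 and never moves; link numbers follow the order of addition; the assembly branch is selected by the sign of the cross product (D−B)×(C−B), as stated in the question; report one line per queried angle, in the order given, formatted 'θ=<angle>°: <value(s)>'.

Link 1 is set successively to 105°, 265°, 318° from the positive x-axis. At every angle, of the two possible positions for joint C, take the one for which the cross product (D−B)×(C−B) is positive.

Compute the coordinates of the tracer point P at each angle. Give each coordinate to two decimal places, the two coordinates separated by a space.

A=(0,0), D=(8.00,0)
θ=105°: B = A + 2.00·(cos105°, sin105°) = (-0.5176, 1.9319)
θ=105°: |BD| = 8.7340
θ=105°: circle(B,7.00) ∩ circle(D,10.00): a=1.4473, h=6.8487
θ=105°:   candidates: C₊=(2.4087,8.2908) cross=59.817; C₋=(-0.6210,-5.0674) cross=-59.817
θ=105°:   branch + wants cross > 0 → take C=(2.4087,8.2908) (cross=59.817)
θ=105°: ex = (C−B)/|BC| = (0.4181,0.9084); ey = (-0.9084,0.4181)
θ=105°: P = B + -0.69·ex + -3.24·ey = (2.1372,-0.0494)
θ=265°: B = A + 2.00·(cos265°, sin265°) = (-0.1743, -1.9924)
θ=265°: |BD| = 8.4136
θ=265°: circle(B,7.00) ∩ circle(D,10.00): a=1.1760, h=6.9005
θ=265°:   candidates: C₊=(-0.6658,4.9903) cross=58.058; C₋=(2.6023,-8.4181) cross=-58.058
θ=265°:   branch + wants cross > 0 → take C=(-0.6658,4.9903) (cross=58.058)
θ=265°: ex = (C−B)/|BC| = (-0.0702,0.9975); ey = (-0.9975,-0.0702)
θ=265°: P = B + -0.69·ex + -3.24·ey = (3.1061,-2.4532)
θ=318°: B = A + 2.00·(cos318°, sin318°) = (1.4863, -1.3383)
θ=318°: |BD| = 6.6498
θ=318°: circle(B,7.00) ∩ circle(D,10.00): a=-0.5098, h=6.9814
θ=318°:   candidates: C₊=(-0.4181,5.3977) cross=46.425; C₋=(2.3919,-8.2794) cross=-46.425
θ=318°:   branch + wants cross > 0 → take C=(-0.4181,5.3977) (cross=46.425)
θ=318°: ex = (C−B)/|BC| = (-0.2721,0.9623); ey = (-0.9623,-0.2721)
θ=318°: P = B + -0.69·ex + -3.24·ey = (4.7918,-1.1208)

θ=105°: 2.14 -0.05
θ=265°: 3.11 -2.45
θ=318°: 4.79 -1.12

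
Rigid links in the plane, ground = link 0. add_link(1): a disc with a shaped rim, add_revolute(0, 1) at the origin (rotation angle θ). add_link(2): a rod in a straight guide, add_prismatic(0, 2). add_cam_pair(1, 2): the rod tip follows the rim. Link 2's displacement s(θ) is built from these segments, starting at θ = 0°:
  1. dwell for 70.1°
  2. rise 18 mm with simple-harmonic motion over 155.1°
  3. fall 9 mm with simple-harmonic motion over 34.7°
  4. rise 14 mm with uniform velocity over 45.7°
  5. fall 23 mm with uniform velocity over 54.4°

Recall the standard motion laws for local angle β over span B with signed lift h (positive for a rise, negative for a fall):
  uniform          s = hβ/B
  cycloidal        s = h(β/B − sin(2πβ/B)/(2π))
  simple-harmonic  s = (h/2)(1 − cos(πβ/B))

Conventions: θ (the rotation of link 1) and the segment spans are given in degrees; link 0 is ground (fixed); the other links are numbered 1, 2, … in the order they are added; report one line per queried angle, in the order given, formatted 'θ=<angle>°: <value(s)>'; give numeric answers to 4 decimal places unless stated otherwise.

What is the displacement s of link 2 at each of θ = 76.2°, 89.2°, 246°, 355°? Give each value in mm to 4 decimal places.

segment 1 (0° to 70.1°, dwell): s unchanged at 0.0000
θ = 76.2° falls in segment 2 (70.1° to 225.2°, simple-harmonic, h = 18): β = 76.2 − 70.1 = 6.1°, B = 155.1°; Δs = 18/2·(1 − cos(π·0.0393)) = 0.0686; s = 0.0000 + 0.0686 = 0.0686
θ = 89.2° falls in segment 2 (70.1° to 225.2°, simple-harmonic, h = 18): β = 89.2 − 70.1 = 19.1°, B = 155.1°; Δs = 18/2·(1 − cos(π·0.1231)) = 0.6652; s = 0.0000 + 0.6652 = 0.6652
segment 2 (70.1° to 225.2°, simple-harmonic, h = 18) is passed completely: s = 0.0000 + (18) = 18.0000
θ = 246° falls in segment 3 (225.2° to 259.9°, simple-harmonic, h = -9): β = 246 − 225.2 = 20.8°, B = 34.7°; Δs = -9/2·(1 − cos(π·0.5994)) = -5.8828; s = 18.0000 − 5.8828 = 12.1172
segment 3 (225.2° to 259.9°, simple-harmonic, h = -9) is passed completely: s = 18.0000 + (-9) = 9.0000
segment 4 (259.9° to 305.6°, uniform, h = 14) is passed completely: s = 9.0000 + (14) = 23.0000
θ = 355° falls in segment 5 (305.6° to 360°, uniform, h = -23): β = 355 − 305.6 = 49.4°, B = 54.4°; Δs = -23·49.4/54.4 = -20.8860; s = 23.0000 − 20.8860 = 2.1140

θ=76.2°: 0.0686
θ=89.2°: 0.6652
θ=246°: 12.1172
θ=355°: 2.1140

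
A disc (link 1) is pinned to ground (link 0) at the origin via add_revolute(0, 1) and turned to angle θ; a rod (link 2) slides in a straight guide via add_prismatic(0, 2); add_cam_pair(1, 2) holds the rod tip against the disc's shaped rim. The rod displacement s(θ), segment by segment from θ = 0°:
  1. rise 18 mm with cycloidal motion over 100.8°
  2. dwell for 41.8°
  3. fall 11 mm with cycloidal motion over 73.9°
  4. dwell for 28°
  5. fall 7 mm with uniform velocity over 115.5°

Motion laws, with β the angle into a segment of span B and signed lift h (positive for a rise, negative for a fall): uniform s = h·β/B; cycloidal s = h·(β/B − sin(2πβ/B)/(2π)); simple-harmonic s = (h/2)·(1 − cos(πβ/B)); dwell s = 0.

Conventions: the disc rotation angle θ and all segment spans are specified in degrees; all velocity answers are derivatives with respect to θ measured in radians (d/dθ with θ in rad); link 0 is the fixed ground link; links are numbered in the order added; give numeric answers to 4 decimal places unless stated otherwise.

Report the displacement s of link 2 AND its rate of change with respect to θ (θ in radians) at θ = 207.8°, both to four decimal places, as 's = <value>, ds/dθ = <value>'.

segment 1 (0° to 100.8°, cycloidal, h = 18) is passed completely: s = 0.0000 + (18) = 18.0000
segment 2 (100.8° to 142.6°, dwell): s unchanged at 18.0000
θ = 207.8° falls in segment 3 (142.6° to 216.5°, cycloidal, h = -11): β = 207.8 − 142.6 = 65.2°, B = 73.9°; Δs = -11·(0.8823 − sin(2π·0.8823)/(2π)) = -10.8851; s = 18.0000 − 10.8851 = 7.1149
velocity in seg [142.6°–216.5°] (cycloidal), θ in radians: β = 65.2° = 1.1380 rad, B = 73.9° = 1.2898 rad; ds/dθ = (h/B)(1 − cos(2πβ/B)) = ((-11)/1.2898)(1 − cos(2π·0.8823)) = -2.228728 mm/rad

s = 7.1149, ds/dθ = -2.2287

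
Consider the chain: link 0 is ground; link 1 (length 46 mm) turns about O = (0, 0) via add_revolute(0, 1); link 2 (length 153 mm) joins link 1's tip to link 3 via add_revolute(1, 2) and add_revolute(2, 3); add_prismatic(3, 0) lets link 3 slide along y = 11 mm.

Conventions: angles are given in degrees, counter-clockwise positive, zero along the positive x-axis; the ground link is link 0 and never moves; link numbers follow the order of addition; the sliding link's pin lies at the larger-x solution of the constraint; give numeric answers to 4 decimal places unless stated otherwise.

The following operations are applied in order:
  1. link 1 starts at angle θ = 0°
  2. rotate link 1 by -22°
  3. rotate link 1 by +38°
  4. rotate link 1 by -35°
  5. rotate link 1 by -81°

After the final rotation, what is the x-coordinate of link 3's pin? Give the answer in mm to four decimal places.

geometry: r = 46 mm, L = 153 mm, e = 11 mm; θ starts at 0°
rotate link 1 by -22°: θ ← 0° -22° = -22°
rotate link 1 by +38°: θ ← -22° +38° = 16°
rotate link 1 by -35°: θ ← 16° -35° = -19°
rotate link 1 by -81°: θ ← -19° -81° = -100°
crank pin P = (r cos θ, r sin θ) = (-7.987816, -45.301157)
h = r sin θ − e = -45.301157 − 11 = -56.301157
x = r cos θ + √(L² − h²) = -7.987816 + 142.264471 = 134.276655

134.2767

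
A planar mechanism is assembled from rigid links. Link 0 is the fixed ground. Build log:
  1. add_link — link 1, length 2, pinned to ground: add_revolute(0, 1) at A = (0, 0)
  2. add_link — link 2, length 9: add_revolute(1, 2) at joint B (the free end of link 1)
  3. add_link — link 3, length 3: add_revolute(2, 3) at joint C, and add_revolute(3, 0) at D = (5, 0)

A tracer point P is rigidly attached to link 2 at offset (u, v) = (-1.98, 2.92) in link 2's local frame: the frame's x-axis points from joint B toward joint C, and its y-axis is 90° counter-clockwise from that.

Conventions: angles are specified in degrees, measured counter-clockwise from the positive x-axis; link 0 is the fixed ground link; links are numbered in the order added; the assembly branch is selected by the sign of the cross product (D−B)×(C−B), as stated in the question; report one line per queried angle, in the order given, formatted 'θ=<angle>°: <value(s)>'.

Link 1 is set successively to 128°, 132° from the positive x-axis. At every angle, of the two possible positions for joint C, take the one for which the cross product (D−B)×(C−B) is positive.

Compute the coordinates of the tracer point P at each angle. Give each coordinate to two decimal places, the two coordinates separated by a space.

A=(0,0), D=(5.00,0)
θ=128°: B = A + 2.00·(cos128°, sin128°) = (-1.2313, 1.5760)
θ=128°: |BD| = 6.4275
θ=128°: circle(B,9.00) ∩ circle(D,3.00): a=8.8147, h=1.8170
θ=128°:   candidates: C₊=(7.7598,1.1762) cross=11.679; C₋=(6.8687,-2.3469) cross=-11.679
θ=128°:   branch + wants cross > 0 → take C=(7.7598,1.1762) (cross=11.679)
θ=128°: ex = (C−B)/|BC| = (0.9990,-0.0444); ey = (0.0444,0.9990)
θ=128°: P = B + -1.98·ex + 2.92·ey = (-3.0797,4.5811)
θ=132°: B = A + 2.00·(cos132°, sin132°) = (-1.3383, 1.4863)
θ=132°: |BD| = 6.5102
θ=132°: circle(B,9.00) ∩ circle(D,3.00): a=8.7849, h=1.9560
θ=132°:   candidates: C₊=(7.6612,1.3850) cross=12.734; C₋=(6.7681,-2.4236) cross=-12.734
θ=132°:   branch + wants cross > 0 → take C=(7.6612,1.3850) (cross=12.734)
θ=132°: ex = (C−B)/|BC| = (0.9999,-0.0113); ey = (0.0113,0.9999)
θ=132°: P = B + -1.98·ex + 2.92·ey = (-3.2853,4.4284)

θ=128°: -3.08 4.58
θ=132°: -3.29 4.43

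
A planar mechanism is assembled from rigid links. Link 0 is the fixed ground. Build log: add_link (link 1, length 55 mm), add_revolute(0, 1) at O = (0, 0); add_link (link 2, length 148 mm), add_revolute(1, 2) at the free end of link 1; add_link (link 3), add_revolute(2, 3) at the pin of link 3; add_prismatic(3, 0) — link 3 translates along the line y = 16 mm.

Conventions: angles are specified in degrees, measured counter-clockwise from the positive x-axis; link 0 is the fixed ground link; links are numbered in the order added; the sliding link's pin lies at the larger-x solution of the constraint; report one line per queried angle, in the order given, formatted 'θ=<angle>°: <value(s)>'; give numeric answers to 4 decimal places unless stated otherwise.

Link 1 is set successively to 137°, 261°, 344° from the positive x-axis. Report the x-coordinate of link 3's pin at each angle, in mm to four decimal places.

geometry: r = 55 mm, L = 148 mm, e = 16 mm
θ=137°: crank pin P = (r cos θ, r sin θ) = (-40.224454, 37.509910)
θ=137°: h = r sin θ − e = 37.509910 − 16 = 21.509910
θ=137°: x = r cos θ + √(L² − h²) = -40.224454 + 146.428562 = 106.204108
θ=261°: crank pin P = (r cos θ, r sin θ) = (-8.603896, -54.322859)
θ=261°: h = r sin θ − e = -54.322859 − 16 = -70.322859
θ=261°: x = r cos θ + √(L² − h²) = -8.603896 + 130.225556 = 121.621661
θ=344°: crank pin P = (r cos θ, r sin θ) = (52.869393, -15.160055)
θ=344°: h = r sin θ − e = -15.160055 − 16 = -31.160055
θ=344°: x = r cos θ + √(L² − h²) = 52.869393 + 144.682587 = 197.551980

θ=137°: 106.2041
θ=261°: 121.6217
θ=344°: 197.5520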